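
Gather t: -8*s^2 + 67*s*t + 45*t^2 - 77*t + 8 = -8*s^2 + 45*t^2 + t*(67*s - 77) + 8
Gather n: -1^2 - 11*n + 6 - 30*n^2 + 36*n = -30*n^2 + 25*n + 5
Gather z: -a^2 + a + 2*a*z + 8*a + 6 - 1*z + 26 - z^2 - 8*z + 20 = -a^2 + 9*a - z^2 + z*(2*a - 9) + 52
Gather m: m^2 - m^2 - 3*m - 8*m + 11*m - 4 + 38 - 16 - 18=0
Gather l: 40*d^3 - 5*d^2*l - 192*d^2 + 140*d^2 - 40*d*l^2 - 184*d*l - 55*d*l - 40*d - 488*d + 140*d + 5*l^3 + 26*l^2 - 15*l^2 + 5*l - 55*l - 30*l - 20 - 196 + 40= 40*d^3 - 52*d^2 - 388*d + 5*l^3 + l^2*(11 - 40*d) + l*(-5*d^2 - 239*d - 80) - 176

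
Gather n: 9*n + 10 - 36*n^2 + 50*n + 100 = -36*n^2 + 59*n + 110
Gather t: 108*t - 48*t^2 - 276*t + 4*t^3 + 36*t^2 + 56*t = 4*t^3 - 12*t^2 - 112*t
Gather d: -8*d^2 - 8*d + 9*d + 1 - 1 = -8*d^2 + d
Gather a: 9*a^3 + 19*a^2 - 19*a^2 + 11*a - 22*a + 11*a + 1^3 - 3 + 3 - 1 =9*a^3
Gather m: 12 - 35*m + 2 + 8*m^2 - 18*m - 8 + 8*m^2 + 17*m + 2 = 16*m^2 - 36*m + 8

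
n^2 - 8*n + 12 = (n - 6)*(n - 2)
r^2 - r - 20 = (r - 5)*(r + 4)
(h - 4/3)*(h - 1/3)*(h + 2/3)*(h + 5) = h^4 + 4*h^3 - 17*h^2/3 - 82*h/27 + 40/27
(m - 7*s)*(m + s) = m^2 - 6*m*s - 7*s^2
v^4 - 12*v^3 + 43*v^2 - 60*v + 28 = (v - 7)*(v - 2)^2*(v - 1)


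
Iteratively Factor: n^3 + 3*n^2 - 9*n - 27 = (n + 3)*(n^2 - 9) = (n - 3)*(n + 3)*(n + 3)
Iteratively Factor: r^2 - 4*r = (r)*(r - 4)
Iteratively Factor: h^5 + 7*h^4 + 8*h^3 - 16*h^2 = (h + 4)*(h^4 + 3*h^3 - 4*h^2) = h*(h + 4)*(h^3 + 3*h^2 - 4*h) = h*(h - 1)*(h + 4)*(h^2 + 4*h) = h^2*(h - 1)*(h + 4)*(h + 4)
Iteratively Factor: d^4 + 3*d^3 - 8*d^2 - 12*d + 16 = (d - 1)*(d^3 + 4*d^2 - 4*d - 16) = (d - 1)*(d + 4)*(d^2 - 4) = (d - 2)*(d - 1)*(d + 4)*(d + 2)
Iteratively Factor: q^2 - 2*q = (q)*(q - 2)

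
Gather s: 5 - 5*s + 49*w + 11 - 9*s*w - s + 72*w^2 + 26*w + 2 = s*(-9*w - 6) + 72*w^2 + 75*w + 18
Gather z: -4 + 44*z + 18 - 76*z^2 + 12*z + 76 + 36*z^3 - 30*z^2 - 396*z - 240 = 36*z^3 - 106*z^2 - 340*z - 150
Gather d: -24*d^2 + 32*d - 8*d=-24*d^2 + 24*d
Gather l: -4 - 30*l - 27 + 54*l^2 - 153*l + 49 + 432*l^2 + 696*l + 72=486*l^2 + 513*l + 90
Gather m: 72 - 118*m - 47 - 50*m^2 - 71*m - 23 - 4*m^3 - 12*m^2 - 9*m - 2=-4*m^3 - 62*m^2 - 198*m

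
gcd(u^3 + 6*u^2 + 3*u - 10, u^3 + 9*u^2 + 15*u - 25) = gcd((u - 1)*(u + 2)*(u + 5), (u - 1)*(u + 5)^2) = u^2 + 4*u - 5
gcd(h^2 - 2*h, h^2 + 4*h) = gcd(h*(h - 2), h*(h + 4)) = h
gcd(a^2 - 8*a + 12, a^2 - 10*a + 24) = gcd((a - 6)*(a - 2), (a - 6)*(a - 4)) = a - 6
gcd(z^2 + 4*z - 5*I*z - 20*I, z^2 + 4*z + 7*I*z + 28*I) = z + 4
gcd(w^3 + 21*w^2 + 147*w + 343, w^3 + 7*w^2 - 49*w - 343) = w^2 + 14*w + 49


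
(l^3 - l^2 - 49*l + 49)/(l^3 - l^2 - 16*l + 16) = (l^2 - 49)/(l^2 - 16)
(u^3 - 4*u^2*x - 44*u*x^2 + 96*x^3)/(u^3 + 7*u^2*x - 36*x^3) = (u - 8*x)/(u + 3*x)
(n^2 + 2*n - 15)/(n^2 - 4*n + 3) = (n + 5)/(n - 1)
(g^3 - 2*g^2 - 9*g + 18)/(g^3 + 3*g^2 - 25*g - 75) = (g^2 - 5*g + 6)/(g^2 - 25)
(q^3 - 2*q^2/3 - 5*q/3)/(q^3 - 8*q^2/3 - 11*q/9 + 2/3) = 3*q*(3*q^2 - 2*q - 5)/(9*q^3 - 24*q^2 - 11*q + 6)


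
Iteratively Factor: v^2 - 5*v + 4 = (v - 4)*(v - 1)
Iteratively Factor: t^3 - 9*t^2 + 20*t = (t - 4)*(t^2 - 5*t) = (t - 5)*(t - 4)*(t)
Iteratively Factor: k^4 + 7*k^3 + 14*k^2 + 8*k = (k + 4)*(k^3 + 3*k^2 + 2*k) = k*(k + 4)*(k^2 + 3*k + 2) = k*(k + 2)*(k + 4)*(k + 1)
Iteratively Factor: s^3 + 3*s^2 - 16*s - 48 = (s + 4)*(s^2 - s - 12) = (s - 4)*(s + 4)*(s + 3)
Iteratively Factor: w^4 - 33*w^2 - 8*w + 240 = (w - 3)*(w^3 + 3*w^2 - 24*w - 80) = (w - 3)*(w + 4)*(w^2 - w - 20) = (w - 3)*(w + 4)^2*(w - 5)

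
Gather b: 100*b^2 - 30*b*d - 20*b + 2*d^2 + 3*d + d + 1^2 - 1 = 100*b^2 + b*(-30*d - 20) + 2*d^2 + 4*d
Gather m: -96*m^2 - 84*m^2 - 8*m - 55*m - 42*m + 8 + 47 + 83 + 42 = -180*m^2 - 105*m + 180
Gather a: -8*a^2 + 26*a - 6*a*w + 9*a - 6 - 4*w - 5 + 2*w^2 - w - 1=-8*a^2 + a*(35 - 6*w) + 2*w^2 - 5*w - 12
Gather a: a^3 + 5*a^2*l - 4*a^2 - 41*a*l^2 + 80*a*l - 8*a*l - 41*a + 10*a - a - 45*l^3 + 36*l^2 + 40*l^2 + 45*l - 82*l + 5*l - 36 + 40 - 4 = a^3 + a^2*(5*l - 4) + a*(-41*l^2 + 72*l - 32) - 45*l^3 + 76*l^2 - 32*l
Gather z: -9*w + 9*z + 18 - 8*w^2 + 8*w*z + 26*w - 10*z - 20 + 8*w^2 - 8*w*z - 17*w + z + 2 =0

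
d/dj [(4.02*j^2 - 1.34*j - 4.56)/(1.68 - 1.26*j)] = (-5.0652*j^2 + 13.5072*j - 7.9968)/(1.5876*j^2 - 4.2336*j + 2.8224)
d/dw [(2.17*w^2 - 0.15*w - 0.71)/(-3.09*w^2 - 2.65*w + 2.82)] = (-6.214*w^2 + 7.851*w - 2.3045)/(9.5481*w^4 + 16.377*w^3 - 10.4051*w^2 - 14.946*w + 7.9524)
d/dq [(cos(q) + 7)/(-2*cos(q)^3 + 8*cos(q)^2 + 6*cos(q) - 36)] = (2*sin(q)^2 - 23*cos(q) - 15)*sin(q)/(2*(cos(q) - 3)^3*(cos(q) + 2)^2)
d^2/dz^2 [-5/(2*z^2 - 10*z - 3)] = 20*(-2*z^2 + 10*z + 2*(2*z - 5)^2 + 3)/(-2*z^2 + 10*z + 3)^3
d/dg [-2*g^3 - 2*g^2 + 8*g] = -6*g^2 - 4*g + 8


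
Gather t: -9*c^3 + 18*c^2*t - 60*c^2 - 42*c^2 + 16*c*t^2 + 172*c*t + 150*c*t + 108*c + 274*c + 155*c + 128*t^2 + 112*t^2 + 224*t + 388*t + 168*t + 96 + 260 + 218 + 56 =-9*c^3 - 102*c^2 + 537*c + t^2*(16*c + 240) + t*(18*c^2 + 322*c + 780) + 630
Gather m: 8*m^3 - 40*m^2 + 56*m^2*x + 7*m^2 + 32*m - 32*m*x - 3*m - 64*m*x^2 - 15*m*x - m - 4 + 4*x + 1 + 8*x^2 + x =8*m^3 + m^2*(56*x - 33) + m*(-64*x^2 - 47*x + 28) + 8*x^2 + 5*x - 3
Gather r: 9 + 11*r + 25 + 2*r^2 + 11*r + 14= 2*r^2 + 22*r + 48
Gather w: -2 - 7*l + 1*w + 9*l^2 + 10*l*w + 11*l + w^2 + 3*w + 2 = 9*l^2 + 4*l + w^2 + w*(10*l + 4)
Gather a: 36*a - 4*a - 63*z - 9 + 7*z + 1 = 32*a - 56*z - 8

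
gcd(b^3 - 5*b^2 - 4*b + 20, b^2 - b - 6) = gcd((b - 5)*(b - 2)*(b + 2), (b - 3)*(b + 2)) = b + 2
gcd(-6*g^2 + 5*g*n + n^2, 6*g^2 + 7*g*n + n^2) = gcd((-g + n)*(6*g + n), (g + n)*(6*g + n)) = 6*g + n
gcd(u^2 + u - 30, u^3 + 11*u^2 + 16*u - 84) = u + 6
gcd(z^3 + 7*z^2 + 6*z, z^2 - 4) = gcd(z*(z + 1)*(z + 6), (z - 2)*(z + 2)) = 1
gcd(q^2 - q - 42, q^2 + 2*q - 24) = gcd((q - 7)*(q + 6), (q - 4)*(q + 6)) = q + 6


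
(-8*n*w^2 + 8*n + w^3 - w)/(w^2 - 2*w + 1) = (-8*n*w - 8*n + w^2 + w)/(w - 1)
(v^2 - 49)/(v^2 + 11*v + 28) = (v - 7)/(v + 4)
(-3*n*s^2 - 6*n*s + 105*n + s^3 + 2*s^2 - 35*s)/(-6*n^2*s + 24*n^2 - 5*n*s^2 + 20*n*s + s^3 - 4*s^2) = (3*n*s^2 + 6*n*s - 105*n - s^3 - 2*s^2 + 35*s)/(6*n^2*s - 24*n^2 + 5*n*s^2 - 20*n*s - s^3 + 4*s^2)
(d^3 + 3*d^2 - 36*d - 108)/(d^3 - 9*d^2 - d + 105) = (d^2 - 36)/(d^2 - 12*d + 35)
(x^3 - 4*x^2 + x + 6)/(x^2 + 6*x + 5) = (x^2 - 5*x + 6)/(x + 5)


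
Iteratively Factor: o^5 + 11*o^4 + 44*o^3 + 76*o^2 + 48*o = (o + 2)*(o^4 + 9*o^3 + 26*o^2 + 24*o) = (o + 2)*(o + 4)*(o^3 + 5*o^2 + 6*o) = o*(o + 2)*(o + 4)*(o^2 + 5*o + 6) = o*(o + 2)^2*(o + 4)*(o + 3)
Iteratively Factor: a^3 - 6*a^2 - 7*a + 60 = (a + 3)*(a^2 - 9*a + 20) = (a - 5)*(a + 3)*(a - 4)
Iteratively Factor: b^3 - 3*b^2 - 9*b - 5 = (b + 1)*(b^2 - 4*b - 5) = (b + 1)^2*(b - 5)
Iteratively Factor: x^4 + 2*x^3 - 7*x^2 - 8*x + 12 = (x - 1)*(x^3 + 3*x^2 - 4*x - 12) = (x - 1)*(x + 3)*(x^2 - 4) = (x - 1)*(x + 2)*(x + 3)*(x - 2)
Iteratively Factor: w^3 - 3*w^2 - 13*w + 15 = (w - 5)*(w^2 + 2*w - 3) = (w - 5)*(w + 3)*(w - 1)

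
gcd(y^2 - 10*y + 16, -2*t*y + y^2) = 1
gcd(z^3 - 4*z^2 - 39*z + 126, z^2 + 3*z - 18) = z^2 + 3*z - 18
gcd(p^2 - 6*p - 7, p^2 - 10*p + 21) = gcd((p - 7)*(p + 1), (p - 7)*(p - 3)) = p - 7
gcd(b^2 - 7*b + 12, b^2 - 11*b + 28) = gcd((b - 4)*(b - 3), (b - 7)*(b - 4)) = b - 4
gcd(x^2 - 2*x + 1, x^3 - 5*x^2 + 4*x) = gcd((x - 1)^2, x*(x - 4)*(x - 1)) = x - 1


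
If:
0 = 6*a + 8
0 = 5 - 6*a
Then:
No Solution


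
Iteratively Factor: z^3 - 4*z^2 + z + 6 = (z - 2)*(z^2 - 2*z - 3) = (z - 3)*(z - 2)*(z + 1)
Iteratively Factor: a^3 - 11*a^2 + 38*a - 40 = (a - 2)*(a^2 - 9*a + 20) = (a - 5)*(a - 2)*(a - 4)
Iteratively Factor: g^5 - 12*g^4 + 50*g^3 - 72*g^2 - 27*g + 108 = (g - 4)*(g^4 - 8*g^3 + 18*g^2 - 27) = (g - 4)*(g - 3)*(g^3 - 5*g^2 + 3*g + 9) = (g - 4)*(g - 3)*(g + 1)*(g^2 - 6*g + 9) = (g - 4)*(g - 3)^2*(g + 1)*(g - 3)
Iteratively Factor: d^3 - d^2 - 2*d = (d + 1)*(d^2 - 2*d) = (d - 2)*(d + 1)*(d)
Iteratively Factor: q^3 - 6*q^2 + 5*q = (q - 1)*(q^2 - 5*q) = (q - 5)*(q - 1)*(q)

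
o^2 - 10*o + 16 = (o - 8)*(o - 2)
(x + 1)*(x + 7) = x^2 + 8*x + 7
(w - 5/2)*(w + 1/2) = w^2 - 2*w - 5/4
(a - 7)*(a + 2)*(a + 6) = a^3 + a^2 - 44*a - 84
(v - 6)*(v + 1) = v^2 - 5*v - 6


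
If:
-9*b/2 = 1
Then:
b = -2/9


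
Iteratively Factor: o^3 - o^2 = (o - 1)*(o^2) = o*(o - 1)*(o)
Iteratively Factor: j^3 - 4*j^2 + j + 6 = (j - 2)*(j^2 - 2*j - 3) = (j - 3)*(j - 2)*(j + 1)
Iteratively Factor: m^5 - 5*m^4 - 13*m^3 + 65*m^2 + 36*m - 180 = (m - 5)*(m^4 - 13*m^2 + 36) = (m - 5)*(m - 3)*(m^3 + 3*m^2 - 4*m - 12) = (m - 5)*(m - 3)*(m - 2)*(m^2 + 5*m + 6) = (m - 5)*(m - 3)*(m - 2)*(m + 2)*(m + 3)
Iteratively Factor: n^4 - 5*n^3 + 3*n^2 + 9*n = (n - 3)*(n^3 - 2*n^2 - 3*n) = (n - 3)*(n + 1)*(n^2 - 3*n) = n*(n - 3)*(n + 1)*(n - 3)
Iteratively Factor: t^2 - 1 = (t + 1)*(t - 1)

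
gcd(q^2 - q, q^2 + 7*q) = q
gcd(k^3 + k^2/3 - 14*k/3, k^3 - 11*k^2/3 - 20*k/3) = k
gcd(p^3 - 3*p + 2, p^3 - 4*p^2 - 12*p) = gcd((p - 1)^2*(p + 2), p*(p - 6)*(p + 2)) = p + 2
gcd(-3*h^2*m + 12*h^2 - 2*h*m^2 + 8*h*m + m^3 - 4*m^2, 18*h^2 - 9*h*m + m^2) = 3*h - m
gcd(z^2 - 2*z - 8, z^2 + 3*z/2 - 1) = z + 2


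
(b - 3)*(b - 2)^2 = b^3 - 7*b^2 + 16*b - 12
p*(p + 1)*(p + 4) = p^3 + 5*p^2 + 4*p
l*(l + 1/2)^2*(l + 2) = l^4 + 3*l^3 + 9*l^2/4 + l/2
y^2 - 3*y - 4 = (y - 4)*(y + 1)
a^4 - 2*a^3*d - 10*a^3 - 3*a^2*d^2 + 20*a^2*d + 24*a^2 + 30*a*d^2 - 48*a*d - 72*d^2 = (a - 6)*(a - 4)*(a - 3*d)*(a + d)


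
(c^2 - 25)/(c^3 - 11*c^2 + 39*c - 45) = (c + 5)/(c^2 - 6*c + 9)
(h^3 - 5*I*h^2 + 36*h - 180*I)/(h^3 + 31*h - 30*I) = (h - 6*I)/(h - I)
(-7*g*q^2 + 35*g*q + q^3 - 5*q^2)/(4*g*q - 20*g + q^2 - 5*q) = q*(-7*g + q)/(4*g + q)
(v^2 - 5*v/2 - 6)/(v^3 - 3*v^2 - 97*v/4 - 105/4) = 2*(v - 4)/(2*v^2 - 9*v - 35)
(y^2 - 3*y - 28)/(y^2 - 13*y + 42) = (y + 4)/(y - 6)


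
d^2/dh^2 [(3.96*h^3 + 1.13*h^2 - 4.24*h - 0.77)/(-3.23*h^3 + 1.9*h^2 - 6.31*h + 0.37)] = (1.13686837721616e-13*h^7 - 72.1833939999999*h^6 + 749.672664*h^5 + 21.6687780000001*h^4 - 573.605837999999*h^3 + 231.885306*h^2 - 71.004882*h + 79.723036)/(33.698267*h^9 - 59.46753*h^8 + 232.475697*h^7 - 250.786339*h^6 + 467.779449*h^5 - 276.205356*h^4 + 279.181732*h^3 - 44.976201*h^2 + 2.591517*h - 0.050653)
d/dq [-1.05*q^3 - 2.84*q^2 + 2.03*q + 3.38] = -3.15*q^2 - 5.68*q + 2.03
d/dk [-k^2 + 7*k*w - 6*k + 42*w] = -2*k + 7*w - 6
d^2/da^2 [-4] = 0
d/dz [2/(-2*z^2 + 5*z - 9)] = 2*(4*z - 5)/(2*z^2 - 5*z + 9)^2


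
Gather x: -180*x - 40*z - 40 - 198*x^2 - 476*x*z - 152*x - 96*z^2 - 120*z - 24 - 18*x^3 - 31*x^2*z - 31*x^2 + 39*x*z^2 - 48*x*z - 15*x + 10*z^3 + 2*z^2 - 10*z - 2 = -18*x^3 + x^2*(-31*z - 229) + x*(39*z^2 - 524*z - 347) + 10*z^3 - 94*z^2 - 170*z - 66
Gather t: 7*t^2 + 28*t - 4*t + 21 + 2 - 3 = 7*t^2 + 24*t + 20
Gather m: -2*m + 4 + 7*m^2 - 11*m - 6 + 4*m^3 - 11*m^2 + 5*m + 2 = 4*m^3 - 4*m^2 - 8*m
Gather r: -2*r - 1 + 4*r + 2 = 2*r + 1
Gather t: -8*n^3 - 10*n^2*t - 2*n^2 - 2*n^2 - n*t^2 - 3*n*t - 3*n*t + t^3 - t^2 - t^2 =-8*n^3 - 4*n^2 + t^3 + t^2*(-n - 2) + t*(-10*n^2 - 6*n)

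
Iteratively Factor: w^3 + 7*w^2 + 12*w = (w + 3)*(w^2 + 4*w) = (w + 3)*(w + 4)*(w)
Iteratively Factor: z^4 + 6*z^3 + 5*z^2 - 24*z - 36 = (z + 2)*(z^3 + 4*z^2 - 3*z - 18) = (z - 2)*(z + 2)*(z^2 + 6*z + 9) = (z - 2)*(z + 2)*(z + 3)*(z + 3)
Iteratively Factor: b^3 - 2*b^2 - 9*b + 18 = (b - 3)*(b^2 + b - 6) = (b - 3)*(b - 2)*(b + 3)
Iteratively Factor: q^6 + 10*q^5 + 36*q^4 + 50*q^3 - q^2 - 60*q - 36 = (q + 3)*(q^5 + 7*q^4 + 15*q^3 + 5*q^2 - 16*q - 12) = (q + 2)*(q + 3)*(q^4 + 5*q^3 + 5*q^2 - 5*q - 6) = (q + 1)*(q + 2)*(q + 3)*(q^3 + 4*q^2 + q - 6) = (q + 1)*(q + 2)*(q + 3)^2*(q^2 + q - 2) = (q + 1)*(q + 2)^2*(q + 3)^2*(q - 1)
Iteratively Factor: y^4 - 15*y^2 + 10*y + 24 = (y + 1)*(y^3 - y^2 - 14*y + 24) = (y - 2)*(y + 1)*(y^2 + y - 12) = (y - 2)*(y + 1)*(y + 4)*(y - 3)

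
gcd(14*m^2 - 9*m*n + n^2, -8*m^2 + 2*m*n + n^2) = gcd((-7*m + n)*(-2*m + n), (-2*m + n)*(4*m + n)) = 2*m - n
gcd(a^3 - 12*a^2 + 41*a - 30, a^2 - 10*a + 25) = a - 5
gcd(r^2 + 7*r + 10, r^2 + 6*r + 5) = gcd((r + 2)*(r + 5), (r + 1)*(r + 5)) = r + 5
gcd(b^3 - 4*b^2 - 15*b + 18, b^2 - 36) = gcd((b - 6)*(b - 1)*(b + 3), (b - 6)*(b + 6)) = b - 6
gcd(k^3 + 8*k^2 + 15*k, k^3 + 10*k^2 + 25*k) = k^2 + 5*k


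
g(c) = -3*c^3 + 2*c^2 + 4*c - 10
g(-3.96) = 191.82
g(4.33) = -198.73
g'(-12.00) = -1340.00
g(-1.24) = -6.16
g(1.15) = -7.32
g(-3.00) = 77.00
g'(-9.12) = -781.05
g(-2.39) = 32.82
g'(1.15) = -3.30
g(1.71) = -12.31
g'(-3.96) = -152.97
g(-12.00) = 5414.00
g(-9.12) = 2395.52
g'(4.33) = -147.42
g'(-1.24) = -14.80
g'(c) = -9*c^2 + 4*c + 4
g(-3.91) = 184.27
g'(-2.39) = -56.97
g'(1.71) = -15.48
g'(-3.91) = -149.23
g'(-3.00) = -89.00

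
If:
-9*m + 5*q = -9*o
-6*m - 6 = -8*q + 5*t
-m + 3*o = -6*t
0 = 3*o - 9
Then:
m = 1251/227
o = 3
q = 1026/227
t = -132/227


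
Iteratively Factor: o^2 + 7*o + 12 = (o + 4)*(o + 3)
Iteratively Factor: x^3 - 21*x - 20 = (x + 1)*(x^2 - x - 20) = (x + 1)*(x + 4)*(x - 5)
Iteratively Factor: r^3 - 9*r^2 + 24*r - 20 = (r - 2)*(r^2 - 7*r + 10) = (r - 5)*(r - 2)*(r - 2)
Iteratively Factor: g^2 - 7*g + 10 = (g - 2)*(g - 5)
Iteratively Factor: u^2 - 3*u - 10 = (u - 5)*(u + 2)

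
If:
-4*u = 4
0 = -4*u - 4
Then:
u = -1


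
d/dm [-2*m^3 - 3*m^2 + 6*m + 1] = -6*m^2 - 6*m + 6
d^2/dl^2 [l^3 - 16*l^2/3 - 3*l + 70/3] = 6*l - 32/3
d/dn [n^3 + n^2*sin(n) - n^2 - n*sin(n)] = n^2*cos(n) + 3*n^2 + 2*n*sin(n) - n*cos(n) - 2*n - sin(n)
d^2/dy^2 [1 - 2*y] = 0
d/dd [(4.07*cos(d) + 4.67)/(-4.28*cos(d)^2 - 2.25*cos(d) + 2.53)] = (17.4196*sin(d)^2 - 39.9752*cos(d) - 38.2242)*sin(d)/(4.28*cos(d)^2 + 2.25*cos(d) - 2.53)^2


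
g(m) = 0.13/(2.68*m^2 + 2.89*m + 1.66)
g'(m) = 0.13*(-5.36*m - 2.89)/(2.68*m^2 + 2.89*m + 1.66)^2 = (-0.6968*m - 0.3757)/(2.68*m^2 + 2.89*m + 1.66)^2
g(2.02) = 0.01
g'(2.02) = -0.01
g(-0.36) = 0.13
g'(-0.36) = -0.13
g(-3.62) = 0.00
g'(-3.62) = 0.00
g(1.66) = 0.01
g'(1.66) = -0.01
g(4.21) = 0.00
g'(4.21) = -0.00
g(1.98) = 0.01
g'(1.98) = -0.01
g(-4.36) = 0.00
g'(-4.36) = 0.00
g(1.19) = 0.01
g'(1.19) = -0.02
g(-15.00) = 0.00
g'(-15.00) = 0.00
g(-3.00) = 0.01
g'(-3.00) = 0.01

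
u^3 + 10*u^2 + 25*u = u*(u + 5)^2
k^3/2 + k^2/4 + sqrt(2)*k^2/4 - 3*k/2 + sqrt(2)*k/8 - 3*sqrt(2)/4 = (k/2 + 1)*(k - 3/2)*(k + sqrt(2)/2)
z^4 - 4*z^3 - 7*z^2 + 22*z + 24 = (z - 4)*(z - 3)*(z + 1)*(z + 2)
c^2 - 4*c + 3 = (c - 3)*(c - 1)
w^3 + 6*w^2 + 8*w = w*(w + 2)*(w + 4)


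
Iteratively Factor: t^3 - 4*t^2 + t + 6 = (t - 3)*(t^2 - t - 2) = (t - 3)*(t + 1)*(t - 2)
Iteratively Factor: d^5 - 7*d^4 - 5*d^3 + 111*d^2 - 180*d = (d + 4)*(d^4 - 11*d^3 + 39*d^2 - 45*d) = (d - 3)*(d + 4)*(d^3 - 8*d^2 + 15*d) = (d - 5)*(d - 3)*(d + 4)*(d^2 - 3*d) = (d - 5)*(d - 3)^2*(d + 4)*(d)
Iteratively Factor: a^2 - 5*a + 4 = (a - 4)*(a - 1)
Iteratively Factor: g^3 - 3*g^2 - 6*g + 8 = (g - 4)*(g^2 + g - 2) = (g - 4)*(g - 1)*(g + 2)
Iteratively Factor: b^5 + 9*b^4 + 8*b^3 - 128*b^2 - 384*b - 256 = (b + 4)*(b^4 + 5*b^3 - 12*b^2 - 80*b - 64) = (b - 4)*(b + 4)*(b^3 + 9*b^2 + 24*b + 16) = (b - 4)*(b + 4)^2*(b^2 + 5*b + 4) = (b - 4)*(b + 1)*(b + 4)^2*(b + 4)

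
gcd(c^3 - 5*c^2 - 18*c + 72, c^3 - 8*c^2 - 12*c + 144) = c^2 - 2*c - 24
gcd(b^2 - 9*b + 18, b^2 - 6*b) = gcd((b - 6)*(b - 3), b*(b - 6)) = b - 6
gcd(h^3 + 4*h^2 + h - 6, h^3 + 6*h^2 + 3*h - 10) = h^2 + h - 2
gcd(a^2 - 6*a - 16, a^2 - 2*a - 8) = a + 2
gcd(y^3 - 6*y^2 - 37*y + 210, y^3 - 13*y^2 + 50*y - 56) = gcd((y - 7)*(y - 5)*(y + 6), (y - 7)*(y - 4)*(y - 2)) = y - 7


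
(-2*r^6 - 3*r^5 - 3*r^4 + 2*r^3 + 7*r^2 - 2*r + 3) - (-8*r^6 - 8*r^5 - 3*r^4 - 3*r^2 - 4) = 6*r^6 + 5*r^5 + 2*r^3 + 10*r^2 - 2*r + 7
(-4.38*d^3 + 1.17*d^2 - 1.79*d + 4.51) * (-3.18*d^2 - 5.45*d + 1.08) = 13.9284*d^5 + 20.1504*d^4 - 5.4147*d^3 - 3.3227*d^2 - 26.5127*d + 4.8708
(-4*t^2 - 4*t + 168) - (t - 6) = -4*t^2 - 5*t + 174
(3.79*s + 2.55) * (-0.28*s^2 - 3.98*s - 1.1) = -1.0612*s^3 - 15.7982*s^2 - 14.318*s - 2.805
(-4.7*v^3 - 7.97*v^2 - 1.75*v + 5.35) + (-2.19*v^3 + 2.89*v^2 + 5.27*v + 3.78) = -6.89*v^3 - 5.08*v^2 + 3.52*v + 9.13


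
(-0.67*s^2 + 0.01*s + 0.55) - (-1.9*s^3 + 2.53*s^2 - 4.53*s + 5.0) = 1.9*s^3 - 3.2*s^2 + 4.54*s - 4.45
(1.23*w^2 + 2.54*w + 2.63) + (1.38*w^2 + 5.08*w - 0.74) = 2.61*w^2 + 7.62*w + 1.89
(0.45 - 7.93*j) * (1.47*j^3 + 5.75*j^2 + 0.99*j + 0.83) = -11.6571*j^4 - 44.936*j^3 - 5.2632*j^2 - 6.1364*j + 0.3735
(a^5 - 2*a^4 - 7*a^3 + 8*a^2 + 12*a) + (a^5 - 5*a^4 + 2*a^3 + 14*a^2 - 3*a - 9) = 2*a^5 - 7*a^4 - 5*a^3 + 22*a^2 + 9*a - 9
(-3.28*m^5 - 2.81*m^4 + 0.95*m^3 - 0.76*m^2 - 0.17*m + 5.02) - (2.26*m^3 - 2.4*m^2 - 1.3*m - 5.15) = -3.28*m^5 - 2.81*m^4 - 1.31*m^3 + 1.64*m^2 + 1.13*m + 10.17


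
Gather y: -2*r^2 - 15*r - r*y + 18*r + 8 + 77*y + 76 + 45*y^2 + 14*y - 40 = -2*r^2 + 3*r + 45*y^2 + y*(91 - r) + 44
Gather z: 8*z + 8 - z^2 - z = -z^2 + 7*z + 8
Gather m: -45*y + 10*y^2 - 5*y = 10*y^2 - 50*y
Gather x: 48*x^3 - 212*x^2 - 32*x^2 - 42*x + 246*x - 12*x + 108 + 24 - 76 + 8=48*x^3 - 244*x^2 + 192*x + 64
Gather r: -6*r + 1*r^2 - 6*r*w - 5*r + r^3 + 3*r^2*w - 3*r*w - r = r^3 + r^2*(3*w + 1) + r*(-9*w - 12)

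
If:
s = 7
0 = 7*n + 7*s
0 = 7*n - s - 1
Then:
No Solution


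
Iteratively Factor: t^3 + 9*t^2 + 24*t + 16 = (t + 4)*(t^2 + 5*t + 4) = (t + 1)*(t + 4)*(t + 4)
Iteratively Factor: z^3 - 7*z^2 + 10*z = (z - 5)*(z^2 - 2*z) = z*(z - 5)*(z - 2)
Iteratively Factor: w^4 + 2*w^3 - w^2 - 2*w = (w + 2)*(w^3 - w) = w*(w + 2)*(w^2 - 1) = w*(w + 1)*(w + 2)*(w - 1)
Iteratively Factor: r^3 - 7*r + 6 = (r - 1)*(r^2 + r - 6) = (r - 1)*(r + 3)*(r - 2)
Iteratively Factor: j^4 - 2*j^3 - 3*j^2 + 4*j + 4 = (j - 2)*(j^3 - 3*j - 2) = (j - 2)*(j + 1)*(j^2 - j - 2) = (j - 2)*(j + 1)^2*(j - 2)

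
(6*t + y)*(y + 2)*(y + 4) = 6*t*y^2 + 36*t*y + 48*t + y^3 + 6*y^2 + 8*y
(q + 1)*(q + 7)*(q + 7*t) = q^3 + 7*q^2*t + 8*q^2 + 56*q*t + 7*q + 49*t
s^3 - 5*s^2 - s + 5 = (s - 5)*(s - 1)*(s + 1)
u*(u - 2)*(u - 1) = u^3 - 3*u^2 + 2*u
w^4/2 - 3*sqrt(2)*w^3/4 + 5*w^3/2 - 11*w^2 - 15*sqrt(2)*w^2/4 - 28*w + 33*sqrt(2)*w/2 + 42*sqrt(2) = (w/2 + 1)*(w - 4)*(w + 7)*(w - 3*sqrt(2)/2)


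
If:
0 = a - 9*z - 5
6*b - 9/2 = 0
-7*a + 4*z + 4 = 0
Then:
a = 16/59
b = 3/4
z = -31/59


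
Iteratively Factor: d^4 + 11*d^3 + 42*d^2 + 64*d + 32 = (d + 4)*(d^3 + 7*d^2 + 14*d + 8) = (d + 2)*(d + 4)*(d^2 + 5*d + 4) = (d + 1)*(d + 2)*(d + 4)*(d + 4)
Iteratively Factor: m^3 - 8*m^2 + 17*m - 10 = (m - 2)*(m^2 - 6*m + 5) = (m - 5)*(m - 2)*(m - 1)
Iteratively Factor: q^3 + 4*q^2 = (q)*(q^2 + 4*q) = q^2*(q + 4)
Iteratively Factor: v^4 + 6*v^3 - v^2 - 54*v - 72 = (v + 3)*(v^3 + 3*v^2 - 10*v - 24) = (v - 3)*(v + 3)*(v^2 + 6*v + 8) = (v - 3)*(v + 2)*(v + 3)*(v + 4)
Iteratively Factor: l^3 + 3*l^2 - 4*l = (l - 1)*(l^2 + 4*l) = (l - 1)*(l + 4)*(l)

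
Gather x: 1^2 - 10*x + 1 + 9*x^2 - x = 9*x^2 - 11*x + 2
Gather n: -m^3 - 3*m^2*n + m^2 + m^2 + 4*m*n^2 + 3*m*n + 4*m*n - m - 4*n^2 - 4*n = -m^3 + 2*m^2 - m + n^2*(4*m - 4) + n*(-3*m^2 + 7*m - 4)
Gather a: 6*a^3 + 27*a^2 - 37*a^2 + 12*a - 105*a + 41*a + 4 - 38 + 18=6*a^3 - 10*a^2 - 52*a - 16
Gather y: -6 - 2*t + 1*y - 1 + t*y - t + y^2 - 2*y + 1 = -3*t + y^2 + y*(t - 1) - 6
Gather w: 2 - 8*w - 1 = 1 - 8*w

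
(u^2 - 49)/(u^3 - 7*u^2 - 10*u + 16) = (u^2 - 49)/(u^3 - 7*u^2 - 10*u + 16)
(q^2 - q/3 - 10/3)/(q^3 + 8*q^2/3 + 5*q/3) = (q - 2)/(q*(q + 1))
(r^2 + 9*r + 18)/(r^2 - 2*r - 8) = (r^2 + 9*r + 18)/(r^2 - 2*r - 8)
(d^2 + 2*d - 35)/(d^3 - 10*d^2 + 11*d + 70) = (d + 7)/(d^2 - 5*d - 14)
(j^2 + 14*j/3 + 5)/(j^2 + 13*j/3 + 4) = (3*j + 5)/(3*j + 4)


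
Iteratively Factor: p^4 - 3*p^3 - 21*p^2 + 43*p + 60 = (p + 4)*(p^3 - 7*p^2 + 7*p + 15) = (p - 5)*(p + 4)*(p^2 - 2*p - 3) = (p - 5)*(p - 3)*(p + 4)*(p + 1)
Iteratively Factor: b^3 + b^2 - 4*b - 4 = (b + 2)*(b^2 - b - 2) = (b - 2)*(b + 2)*(b + 1)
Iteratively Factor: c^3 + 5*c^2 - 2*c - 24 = (c + 3)*(c^2 + 2*c - 8) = (c + 3)*(c + 4)*(c - 2)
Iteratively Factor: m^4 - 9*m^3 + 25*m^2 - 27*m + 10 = (m - 5)*(m^3 - 4*m^2 + 5*m - 2) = (m - 5)*(m - 2)*(m^2 - 2*m + 1) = (m - 5)*(m - 2)*(m - 1)*(m - 1)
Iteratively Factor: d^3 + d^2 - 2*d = (d - 1)*(d^2 + 2*d) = d*(d - 1)*(d + 2)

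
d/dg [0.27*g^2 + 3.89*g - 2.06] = 0.54*g + 3.89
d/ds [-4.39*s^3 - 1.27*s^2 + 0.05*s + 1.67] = -13.17*s^2 - 2.54*s + 0.05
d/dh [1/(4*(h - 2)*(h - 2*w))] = ((2 - h)*(h - 2*w)^2 + (-h + 2*w)*(h - 2)^2)/(4*(h - 2)^3*(h - 2*w)^3)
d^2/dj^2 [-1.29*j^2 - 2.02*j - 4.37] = -2.58000000000000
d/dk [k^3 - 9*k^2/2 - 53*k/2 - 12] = 3*k^2 - 9*k - 53/2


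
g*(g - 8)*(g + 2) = g^3 - 6*g^2 - 16*g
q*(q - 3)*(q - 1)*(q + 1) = q^4 - 3*q^3 - q^2 + 3*q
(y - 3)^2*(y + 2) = y^3 - 4*y^2 - 3*y + 18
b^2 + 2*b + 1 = (b + 1)^2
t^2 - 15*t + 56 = (t - 8)*(t - 7)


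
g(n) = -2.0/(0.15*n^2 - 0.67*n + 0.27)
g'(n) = -2.0*(0.67 - 0.3*n)/(0.15*n^2 - 0.67*n + 0.27)^2 = (0.6*n - 1.34)/(0.15*n^2 - 0.67*n + 0.27)^2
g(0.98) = 8.25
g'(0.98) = -12.78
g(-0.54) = -2.96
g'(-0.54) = -3.65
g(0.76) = 13.11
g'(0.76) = -37.98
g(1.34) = 5.58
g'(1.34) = -4.17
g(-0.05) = -6.58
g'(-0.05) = -14.84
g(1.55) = 4.90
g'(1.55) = -2.46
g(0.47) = 170.00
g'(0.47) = -7643.67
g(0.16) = -12.00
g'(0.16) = -44.80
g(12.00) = -0.14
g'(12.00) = 0.03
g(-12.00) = -0.07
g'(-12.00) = -0.01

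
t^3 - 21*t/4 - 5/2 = (t - 5/2)*(t + 1/2)*(t + 2)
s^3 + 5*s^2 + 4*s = s*(s + 1)*(s + 4)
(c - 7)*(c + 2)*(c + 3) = c^3 - 2*c^2 - 29*c - 42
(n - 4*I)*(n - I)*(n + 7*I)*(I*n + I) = I*n^4 - 2*n^3 + I*n^3 - 2*n^2 + 31*I*n^2 + 28*n + 31*I*n + 28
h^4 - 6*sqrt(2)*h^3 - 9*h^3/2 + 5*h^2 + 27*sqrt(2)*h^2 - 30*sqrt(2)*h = h*(h - 5/2)*(h - 2)*(h - 6*sqrt(2))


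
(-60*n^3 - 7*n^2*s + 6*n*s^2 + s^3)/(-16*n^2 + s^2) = (-15*n^2 + 2*n*s + s^2)/(-4*n + s)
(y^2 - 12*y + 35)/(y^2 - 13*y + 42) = (y - 5)/(y - 6)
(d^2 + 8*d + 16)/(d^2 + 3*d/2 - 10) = 2*(d + 4)/(2*d - 5)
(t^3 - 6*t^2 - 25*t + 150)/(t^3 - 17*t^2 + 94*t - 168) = (t^2 - 25)/(t^2 - 11*t + 28)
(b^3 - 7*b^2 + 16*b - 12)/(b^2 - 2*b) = b - 5 + 6/b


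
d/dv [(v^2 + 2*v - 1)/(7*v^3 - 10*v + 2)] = (2*(v + 1)*(7*v^3 - 10*v + 2) - (21*v^2 - 10)*(v^2 + 2*v - 1))/(7*v^3 - 10*v + 2)^2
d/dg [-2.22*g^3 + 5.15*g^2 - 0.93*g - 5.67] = -6.66*g^2 + 10.3*g - 0.93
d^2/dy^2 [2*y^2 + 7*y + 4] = 4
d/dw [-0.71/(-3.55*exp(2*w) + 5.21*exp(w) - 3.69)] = (3.6991 - 5.041*exp(w))*exp(w)/(3.55*exp(2*w) - 5.21*exp(w) + 3.69)^2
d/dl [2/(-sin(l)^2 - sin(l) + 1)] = 2*(2*sin(l) + 1)*cos(l)/(sin(l) - cos(l)^2)^2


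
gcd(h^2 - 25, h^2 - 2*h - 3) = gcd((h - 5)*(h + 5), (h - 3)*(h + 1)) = 1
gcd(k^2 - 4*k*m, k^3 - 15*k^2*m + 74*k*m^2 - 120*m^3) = k - 4*m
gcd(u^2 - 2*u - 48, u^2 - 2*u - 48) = u^2 - 2*u - 48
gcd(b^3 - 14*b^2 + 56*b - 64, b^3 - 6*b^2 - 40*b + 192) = b^2 - 12*b + 32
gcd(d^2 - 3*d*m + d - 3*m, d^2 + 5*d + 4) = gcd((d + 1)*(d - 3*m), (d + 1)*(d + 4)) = d + 1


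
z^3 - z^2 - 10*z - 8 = (z - 4)*(z + 1)*(z + 2)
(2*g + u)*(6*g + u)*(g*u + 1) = 12*g^3*u + 8*g^2*u^2 + 12*g^2 + g*u^3 + 8*g*u + u^2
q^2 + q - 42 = (q - 6)*(q + 7)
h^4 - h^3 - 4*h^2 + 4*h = h*(h - 2)*(h - 1)*(h + 2)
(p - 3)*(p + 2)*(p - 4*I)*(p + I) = p^4 - p^3 - 3*I*p^3 - 2*p^2 + 3*I*p^2 - 4*p + 18*I*p - 24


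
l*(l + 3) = l^2 + 3*l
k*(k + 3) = k^2 + 3*k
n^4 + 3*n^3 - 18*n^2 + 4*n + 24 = (n - 2)^2*(n + 1)*(n + 6)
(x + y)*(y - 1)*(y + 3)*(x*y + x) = x^2*y^3 + 3*x^2*y^2 - x^2*y - 3*x^2 + x*y^4 + 3*x*y^3 - x*y^2 - 3*x*y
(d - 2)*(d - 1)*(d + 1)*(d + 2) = d^4 - 5*d^2 + 4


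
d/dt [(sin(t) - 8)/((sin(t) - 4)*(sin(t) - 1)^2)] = (28*sin(t) + cos(2*t) - 69)*cos(t)/((sin(t) - 4)^2*(sin(t) - 1)^3)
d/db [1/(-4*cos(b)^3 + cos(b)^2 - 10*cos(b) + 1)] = 2*(-6*cos(b)^2 + cos(b) - 5)*sin(b)/(4*cos(b)^3 - cos(b)^2 + 10*cos(b) - 1)^2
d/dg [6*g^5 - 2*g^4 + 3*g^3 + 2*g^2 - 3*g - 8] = 30*g^4 - 8*g^3 + 9*g^2 + 4*g - 3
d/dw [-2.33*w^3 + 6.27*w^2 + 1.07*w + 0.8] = -6.99*w^2 + 12.54*w + 1.07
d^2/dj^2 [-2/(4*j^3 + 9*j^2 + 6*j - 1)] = 12*((4*j + 3)*(4*j^3 + 9*j^2 + 6*j - 1) - 12*(2*j^2 + 3*j + 1)^2)/(4*j^3 + 9*j^2 + 6*j - 1)^3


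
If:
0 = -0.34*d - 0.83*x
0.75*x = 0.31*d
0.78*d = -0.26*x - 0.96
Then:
No Solution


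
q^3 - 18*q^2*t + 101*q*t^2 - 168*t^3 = (q - 8*t)*(q - 7*t)*(q - 3*t)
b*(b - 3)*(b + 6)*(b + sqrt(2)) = b^4 + sqrt(2)*b^3 + 3*b^3 - 18*b^2 + 3*sqrt(2)*b^2 - 18*sqrt(2)*b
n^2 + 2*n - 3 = (n - 1)*(n + 3)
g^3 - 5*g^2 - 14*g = g*(g - 7)*(g + 2)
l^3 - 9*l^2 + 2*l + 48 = (l - 8)*(l - 3)*(l + 2)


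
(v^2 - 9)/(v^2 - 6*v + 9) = (v + 3)/(v - 3)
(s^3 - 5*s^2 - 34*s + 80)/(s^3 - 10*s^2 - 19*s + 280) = (s - 2)/(s - 7)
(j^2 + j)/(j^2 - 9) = j*(j + 1)/(j^2 - 9)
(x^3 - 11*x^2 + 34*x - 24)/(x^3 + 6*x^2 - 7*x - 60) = (x^3 - 11*x^2 + 34*x - 24)/(x^3 + 6*x^2 - 7*x - 60)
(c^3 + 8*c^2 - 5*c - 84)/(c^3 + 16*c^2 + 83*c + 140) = (c - 3)/(c + 5)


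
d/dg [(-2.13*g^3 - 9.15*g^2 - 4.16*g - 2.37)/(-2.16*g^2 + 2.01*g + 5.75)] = (4.6008*g^4 - 8.5626*g^3 - 64.1196*g^2 - 115.4634*g - 19.1563)/(4.6656*g^4 - 8.6832*g^3 - 20.7999*g^2 + 23.115*g + 33.0625)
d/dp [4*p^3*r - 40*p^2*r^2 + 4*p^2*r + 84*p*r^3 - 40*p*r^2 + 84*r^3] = 4*r*(3*p^2 - 20*p*r + 2*p + 21*r^2 - 10*r)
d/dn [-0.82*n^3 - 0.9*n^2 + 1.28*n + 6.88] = -2.46*n^2 - 1.8*n + 1.28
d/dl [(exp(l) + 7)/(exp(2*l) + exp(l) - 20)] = (-(exp(l) + 7)*(2*exp(l) + 1) + exp(2*l) + exp(l) - 20)*exp(l)/(exp(2*l) + exp(l) - 20)^2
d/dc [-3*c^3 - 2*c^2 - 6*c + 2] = -9*c^2 - 4*c - 6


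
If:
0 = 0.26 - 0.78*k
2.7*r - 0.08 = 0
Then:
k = 0.33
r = 0.03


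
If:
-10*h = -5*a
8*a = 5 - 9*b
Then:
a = 2*h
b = 5/9 - 16*h/9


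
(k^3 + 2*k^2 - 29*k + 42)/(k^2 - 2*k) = k + 4 - 21/k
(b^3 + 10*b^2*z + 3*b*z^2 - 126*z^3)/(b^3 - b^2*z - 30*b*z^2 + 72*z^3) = (-b - 7*z)/(-b + 4*z)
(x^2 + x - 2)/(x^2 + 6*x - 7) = (x + 2)/(x + 7)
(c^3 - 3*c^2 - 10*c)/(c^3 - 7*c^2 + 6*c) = (c^2 - 3*c - 10)/(c^2 - 7*c + 6)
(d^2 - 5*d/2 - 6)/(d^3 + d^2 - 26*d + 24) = (d + 3/2)/(d^2 + 5*d - 6)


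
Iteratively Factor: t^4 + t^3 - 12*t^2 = (t - 3)*(t^3 + 4*t^2) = (t - 3)*(t + 4)*(t^2) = t*(t - 3)*(t + 4)*(t)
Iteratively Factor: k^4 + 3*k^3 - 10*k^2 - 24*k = (k + 4)*(k^3 - k^2 - 6*k) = k*(k + 4)*(k^2 - k - 6) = k*(k + 2)*(k + 4)*(k - 3)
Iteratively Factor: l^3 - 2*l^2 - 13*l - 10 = (l - 5)*(l^2 + 3*l + 2) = (l - 5)*(l + 1)*(l + 2)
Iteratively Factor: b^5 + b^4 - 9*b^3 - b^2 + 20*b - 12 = (b - 1)*(b^4 + 2*b^3 - 7*b^2 - 8*b + 12) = (b - 2)*(b - 1)*(b^3 + 4*b^2 + b - 6) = (b - 2)*(b - 1)*(b + 2)*(b^2 + 2*b - 3) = (b - 2)*(b - 1)^2*(b + 2)*(b + 3)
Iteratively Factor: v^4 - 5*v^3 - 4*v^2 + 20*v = (v - 5)*(v^3 - 4*v) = (v - 5)*(v + 2)*(v^2 - 2*v) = (v - 5)*(v - 2)*(v + 2)*(v)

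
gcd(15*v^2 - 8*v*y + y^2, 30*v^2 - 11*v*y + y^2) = -5*v + y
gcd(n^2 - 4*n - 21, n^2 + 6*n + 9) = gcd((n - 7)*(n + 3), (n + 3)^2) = n + 3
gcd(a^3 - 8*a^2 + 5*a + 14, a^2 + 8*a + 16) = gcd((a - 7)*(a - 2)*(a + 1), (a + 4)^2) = 1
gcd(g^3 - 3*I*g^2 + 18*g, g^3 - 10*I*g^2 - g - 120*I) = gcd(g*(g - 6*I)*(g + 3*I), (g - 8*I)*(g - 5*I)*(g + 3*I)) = g + 3*I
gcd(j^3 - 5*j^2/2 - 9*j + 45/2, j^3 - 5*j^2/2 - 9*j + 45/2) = j^3 - 5*j^2/2 - 9*j + 45/2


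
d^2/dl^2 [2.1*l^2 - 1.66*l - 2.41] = 4.20000000000000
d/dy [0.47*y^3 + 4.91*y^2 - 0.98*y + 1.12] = 1.41*y^2 + 9.82*y - 0.98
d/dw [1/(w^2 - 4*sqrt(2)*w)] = 2*(-w + 2*sqrt(2))/(w^2*(w - 4*sqrt(2))^2)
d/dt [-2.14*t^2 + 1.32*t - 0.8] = 1.32 - 4.28*t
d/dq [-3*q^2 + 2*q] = 2 - 6*q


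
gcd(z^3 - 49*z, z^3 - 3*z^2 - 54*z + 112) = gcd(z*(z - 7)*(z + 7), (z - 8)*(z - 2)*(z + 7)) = z + 7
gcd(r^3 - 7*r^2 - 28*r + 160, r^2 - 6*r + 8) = r - 4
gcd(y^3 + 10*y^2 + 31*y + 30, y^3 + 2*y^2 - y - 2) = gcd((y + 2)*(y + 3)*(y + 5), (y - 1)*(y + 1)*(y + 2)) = y + 2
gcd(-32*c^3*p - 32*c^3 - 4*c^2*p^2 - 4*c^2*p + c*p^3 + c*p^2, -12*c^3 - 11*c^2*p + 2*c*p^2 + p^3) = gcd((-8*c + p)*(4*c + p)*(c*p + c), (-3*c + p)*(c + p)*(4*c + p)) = 4*c + p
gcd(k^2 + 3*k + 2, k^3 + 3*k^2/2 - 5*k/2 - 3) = k^2 + 3*k + 2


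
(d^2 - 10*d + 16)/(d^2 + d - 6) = (d - 8)/(d + 3)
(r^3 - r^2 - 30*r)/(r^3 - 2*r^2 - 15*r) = (-r^2 + r + 30)/(-r^2 + 2*r + 15)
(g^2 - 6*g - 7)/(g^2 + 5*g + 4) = (g - 7)/(g + 4)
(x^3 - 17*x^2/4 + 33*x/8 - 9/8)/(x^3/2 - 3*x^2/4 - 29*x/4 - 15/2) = (-8*x^3 + 34*x^2 - 33*x + 9)/(2*(-2*x^3 + 3*x^2 + 29*x + 30))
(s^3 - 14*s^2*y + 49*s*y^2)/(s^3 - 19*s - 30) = s*(-s^2 + 14*s*y - 49*y^2)/(-s^3 + 19*s + 30)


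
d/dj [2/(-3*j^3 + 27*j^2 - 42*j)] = 2*(3*j^2 - 18*j + 14)/(3*j^2*(j^2 - 9*j + 14)^2)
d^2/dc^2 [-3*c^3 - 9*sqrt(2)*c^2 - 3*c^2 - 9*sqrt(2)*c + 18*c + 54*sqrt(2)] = -18*c - 18*sqrt(2) - 6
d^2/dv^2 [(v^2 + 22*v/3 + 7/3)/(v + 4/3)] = -306/(27*v^3 + 108*v^2 + 144*v + 64)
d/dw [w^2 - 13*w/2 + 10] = 2*w - 13/2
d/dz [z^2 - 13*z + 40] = 2*z - 13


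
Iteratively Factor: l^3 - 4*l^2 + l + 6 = (l + 1)*(l^2 - 5*l + 6) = (l - 3)*(l + 1)*(l - 2)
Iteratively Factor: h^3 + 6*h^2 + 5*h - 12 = (h + 3)*(h^2 + 3*h - 4) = (h - 1)*(h + 3)*(h + 4)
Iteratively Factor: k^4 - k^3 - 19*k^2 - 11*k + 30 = (k - 1)*(k^3 - 19*k - 30) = (k - 5)*(k - 1)*(k^2 + 5*k + 6) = (k - 5)*(k - 1)*(k + 2)*(k + 3)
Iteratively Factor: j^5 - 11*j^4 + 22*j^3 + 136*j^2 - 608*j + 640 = (j - 4)*(j^4 - 7*j^3 - 6*j^2 + 112*j - 160) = (j - 5)*(j - 4)*(j^3 - 2*j^2 - 16*j + 32) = (j - 5)*(j - 4)^2*(j^2 + 2*j - 8) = (j - 5)*(j - 4)^2*(j + 4)*(j - 2)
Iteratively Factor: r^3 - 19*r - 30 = (r + 2)*(r^2 - 2*r - 15) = (r + 2)*(r + 3)*(r - 5)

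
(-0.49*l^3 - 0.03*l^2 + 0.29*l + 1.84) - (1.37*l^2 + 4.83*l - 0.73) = -0.49*l^3 - 1.4*l^2 - 4.54*l + 2.57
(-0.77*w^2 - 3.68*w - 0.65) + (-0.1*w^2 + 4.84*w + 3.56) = -0.87*w^2 + 1.16*w + 2.91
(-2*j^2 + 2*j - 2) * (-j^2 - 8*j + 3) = 2*j^4 + 14*j^3 - 20*j^2 + 22*j - 6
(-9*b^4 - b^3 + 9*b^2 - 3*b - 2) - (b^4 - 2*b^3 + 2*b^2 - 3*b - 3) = -10*b^4 + b^3 + 7*b^2 + 1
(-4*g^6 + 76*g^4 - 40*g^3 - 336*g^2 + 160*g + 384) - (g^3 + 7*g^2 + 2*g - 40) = -4*g^6 + 76*g^4 - 41*g^3 - 343*g^2 + 158*g + 424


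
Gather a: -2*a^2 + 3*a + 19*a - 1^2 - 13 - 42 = -2*a^2 + 22*a - 56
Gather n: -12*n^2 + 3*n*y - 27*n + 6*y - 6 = -12*n^2 + n*(3*y - 27) + 6*y - 6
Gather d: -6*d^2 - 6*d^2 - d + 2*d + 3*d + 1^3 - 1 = -12*d^2 + 4*d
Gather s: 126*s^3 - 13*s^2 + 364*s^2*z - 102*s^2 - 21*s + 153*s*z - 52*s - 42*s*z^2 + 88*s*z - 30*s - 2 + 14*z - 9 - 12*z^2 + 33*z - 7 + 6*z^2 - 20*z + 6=126*s^3 + s^2*(364*z - 115) + s*(-42*z^2 + 241*z - 103) - 6*z^2 + 27*z - 12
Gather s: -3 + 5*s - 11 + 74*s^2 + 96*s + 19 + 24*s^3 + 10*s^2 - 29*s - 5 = 24*s^3 + 84*s^2 + 72*s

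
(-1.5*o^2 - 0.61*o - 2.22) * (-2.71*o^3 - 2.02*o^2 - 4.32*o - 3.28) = 4.065*o^5 + 4.6831*o^4 + 13.7284*o^3 + 12.0396*o^2 + 11.5912*o + 7.2816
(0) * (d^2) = 0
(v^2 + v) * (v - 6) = v^3 - 5*v^2 - 6*v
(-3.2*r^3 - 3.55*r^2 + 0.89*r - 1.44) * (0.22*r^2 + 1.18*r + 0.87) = -0.704*r^5 - 4.557*r^4 - 6.7772*r^3 - 2.3551*r^2 - 0.9249*r - 1.2528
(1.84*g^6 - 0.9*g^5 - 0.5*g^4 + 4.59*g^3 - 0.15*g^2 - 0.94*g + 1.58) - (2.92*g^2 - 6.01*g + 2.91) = 1.84*g^6 - 0.9*g^5 - 0.5*g^4 + 4.59*g^3 - 3.07*g^2 + 5.07*g - 1.33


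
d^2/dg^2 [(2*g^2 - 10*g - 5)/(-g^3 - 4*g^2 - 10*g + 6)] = 4*(-g^6 + 15*g^5 + 105*g^4 + 108*g^3 + 303*g^2 + 705*g + 574)/(g^9 + 12*g^8 + 78*g^7 + 286*g^6 + 636*g^5 + 552*g^4 - 332*g^3 - 1368*g^2 + 1080*g - 216)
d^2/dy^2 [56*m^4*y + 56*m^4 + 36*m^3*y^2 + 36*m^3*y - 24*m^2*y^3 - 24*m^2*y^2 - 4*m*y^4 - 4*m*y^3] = 24*m*(3*m^2 - 6*m*y - 2*m - 2*y^2 - y)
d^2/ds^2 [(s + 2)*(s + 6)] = 2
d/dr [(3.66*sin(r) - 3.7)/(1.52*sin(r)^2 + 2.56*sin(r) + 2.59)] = (-5.5632*sin(r)^2 + 11.248*sin(r) + 18.9514)*cos(r)/(2.3104*sin(r)^4 + 7.7824*sin(r)^3 + 14.4272*sin(r)^2 + 13.2608*sin(r) + 6.7081)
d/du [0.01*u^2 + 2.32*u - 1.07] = 0.02*u + 2.32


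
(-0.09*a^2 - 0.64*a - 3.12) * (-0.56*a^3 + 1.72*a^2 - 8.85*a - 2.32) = 0.0504*a^5 + 0.2036*a^4 + 1.4429*a^3 + 0.506399999999999*a^2 + 29.0968*a + 7.2384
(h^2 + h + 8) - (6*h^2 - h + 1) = -5*h^2 + 2*h + 7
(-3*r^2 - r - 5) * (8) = -24*r^2 - 8*r - 40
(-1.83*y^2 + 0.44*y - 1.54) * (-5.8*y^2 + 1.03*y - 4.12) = 10.614*y^4 - 4.4369*y^3 + 16.9248*y^2 - 3.399*y + 6.3448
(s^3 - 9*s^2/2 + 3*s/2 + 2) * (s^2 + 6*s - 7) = s^5 + 3*s^4/2 - 65*s^3/2 + 85*s^2/2 + 3*s/2 - 14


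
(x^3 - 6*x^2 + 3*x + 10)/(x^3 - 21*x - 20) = (x - 2)/(x + 4)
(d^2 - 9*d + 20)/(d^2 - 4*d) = (d - 5)/d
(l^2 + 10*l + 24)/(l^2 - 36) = (l + 4)/(l - 6)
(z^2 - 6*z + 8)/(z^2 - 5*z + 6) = (z - 4)/(z - 3)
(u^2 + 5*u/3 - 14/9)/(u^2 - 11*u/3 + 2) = (u + 7/3)/(u - 3)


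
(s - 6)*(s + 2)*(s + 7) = s^3 + 3*s^2 - 40*s - 84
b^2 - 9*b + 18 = (b - 6)*(b - 3)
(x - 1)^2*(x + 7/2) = x^3 + 3*x^2/2 - 6*x + 7/2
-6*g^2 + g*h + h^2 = (-2*g + h)*(3*g + h)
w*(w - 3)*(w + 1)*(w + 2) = w^4 - 7*w^2 - 6*w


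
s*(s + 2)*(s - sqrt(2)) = s^3 - sqrt(2)*s^2 + 2*s^2 - 2*sqrt(2)*s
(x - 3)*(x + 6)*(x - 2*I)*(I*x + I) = I*x^4 + 2*x^3 + 4*I*x^3 + 8*x^2 - 15*I*x^2 - 30*x - 18*I*x - 36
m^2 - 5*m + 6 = (m - 3)*(m - 2)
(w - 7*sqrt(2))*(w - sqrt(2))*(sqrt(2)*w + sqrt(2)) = sqrt(2)*w^3 - 16*w^2 + sqrt(2)*w^2 - 16*w + 14*sqrt(2)*w + 14*sqrt(2)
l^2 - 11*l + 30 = (l - 6)*(l - 5)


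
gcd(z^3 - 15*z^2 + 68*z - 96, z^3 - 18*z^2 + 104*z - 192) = z^2 - 12*z + 32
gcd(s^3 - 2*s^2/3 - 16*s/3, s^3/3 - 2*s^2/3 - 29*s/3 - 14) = s + 2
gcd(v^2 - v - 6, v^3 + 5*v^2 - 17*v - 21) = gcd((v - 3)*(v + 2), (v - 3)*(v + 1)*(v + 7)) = v - 3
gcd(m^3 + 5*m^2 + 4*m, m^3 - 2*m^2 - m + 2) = m + 1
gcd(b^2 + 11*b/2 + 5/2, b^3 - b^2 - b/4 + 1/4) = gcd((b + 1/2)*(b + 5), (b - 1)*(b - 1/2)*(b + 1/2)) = b + 1/2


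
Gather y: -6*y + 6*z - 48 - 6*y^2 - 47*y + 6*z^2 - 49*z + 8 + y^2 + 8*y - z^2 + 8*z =-5*y^2 - 45*y + 5*z^2 - 35*z - 40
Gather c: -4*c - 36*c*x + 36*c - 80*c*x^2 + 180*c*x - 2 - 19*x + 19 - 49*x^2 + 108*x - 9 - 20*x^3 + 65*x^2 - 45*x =c*(-80*x^2 + 144*x + 32) - 20*x^3 + 16*x^2 + 44*x + 8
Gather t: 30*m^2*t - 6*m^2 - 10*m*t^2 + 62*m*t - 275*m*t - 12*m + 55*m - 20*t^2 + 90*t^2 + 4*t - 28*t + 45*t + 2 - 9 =-6*m^2 + 43*m + t^2*(70 - 10*m) + t*(30*m^2 - 213*m + 21) - 7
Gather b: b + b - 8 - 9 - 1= 2*b - 18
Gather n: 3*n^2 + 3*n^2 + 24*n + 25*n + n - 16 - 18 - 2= 6*n^2 + 50*n - 36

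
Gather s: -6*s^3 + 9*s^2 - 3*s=-6*s^3 + 9*s^2 - 3*s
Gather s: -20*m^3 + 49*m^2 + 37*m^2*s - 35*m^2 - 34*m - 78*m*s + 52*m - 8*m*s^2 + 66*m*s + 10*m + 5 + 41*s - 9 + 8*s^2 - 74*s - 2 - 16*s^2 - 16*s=-20*m^3 + 14*m^2 + 28*m + s^2*(-8*m - 8) + s*(37*m^2 - 12*m - 49) - 6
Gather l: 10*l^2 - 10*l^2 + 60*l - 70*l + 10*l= 0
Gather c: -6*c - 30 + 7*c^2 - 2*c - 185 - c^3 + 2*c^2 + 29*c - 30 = -c^3 + 9*c^2 + 21*c - 245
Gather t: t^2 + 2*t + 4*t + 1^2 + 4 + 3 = t^2 + 6*t + 8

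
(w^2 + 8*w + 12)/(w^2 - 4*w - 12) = (w + 6)/(w - 6)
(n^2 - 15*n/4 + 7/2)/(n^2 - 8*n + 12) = (n - 7/4)/(n - 6)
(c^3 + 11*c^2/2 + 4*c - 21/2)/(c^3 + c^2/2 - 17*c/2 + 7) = (c + 3)/(c - 2)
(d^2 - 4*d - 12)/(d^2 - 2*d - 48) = (-d^2 + 4*d + 12)/(-d^2 + 2*d + 48)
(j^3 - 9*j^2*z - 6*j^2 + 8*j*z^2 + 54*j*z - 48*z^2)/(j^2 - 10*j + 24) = (j^2 - 9*j*z + 8*z^2)/(j - 4)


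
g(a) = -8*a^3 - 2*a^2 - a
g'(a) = -24*a^2 - 4*a - 1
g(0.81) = -6.37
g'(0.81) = -19.99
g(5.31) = -1259.47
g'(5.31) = -698.95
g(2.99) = -234.72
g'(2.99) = -227.52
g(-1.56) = 27.06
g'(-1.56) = -53.17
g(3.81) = -475.29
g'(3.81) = -364.63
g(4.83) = -952.92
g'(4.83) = -580.21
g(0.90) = -8.35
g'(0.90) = -24.04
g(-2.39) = 100.18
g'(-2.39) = -128.53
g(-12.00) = 13548.00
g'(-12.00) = -3409.00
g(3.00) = -237.00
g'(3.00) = -229.00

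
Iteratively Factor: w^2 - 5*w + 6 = (w - 2)*(w - 3)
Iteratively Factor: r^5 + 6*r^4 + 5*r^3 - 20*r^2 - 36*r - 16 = (r + 1)*(r^4 + 5*r^3 - 20*r - 16) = (r - 2)*(r + 1)*(r^3 + 7*r^2 + 14*r + 8) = (r - 2)*(r + 1)^2*(r^2 + 6*r + 8) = (r - 2)*(r + 1)^2*(r + 4)*(r + 2)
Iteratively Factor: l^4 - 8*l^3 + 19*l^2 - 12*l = (l - 4)*(l^3 - 4*l^2 + 3*l) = l*(l - 4)*(l^2 - 4*l + 3) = l*(l - 4)*(l - 3)*(l - 1)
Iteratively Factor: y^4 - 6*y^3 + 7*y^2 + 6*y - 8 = (y - 4)*(y^3 - 2*y^2 - y + 2) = (y - 4)*(y + 1)*(y^2 - 3*y + 2) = (y - 4)*(y - 2)*(y + 1)*(y - 1)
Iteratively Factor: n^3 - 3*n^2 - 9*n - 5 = (n - 5)*(n^2 + 2*n + 1) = (n - 5)*(n + 1)*(n + 1)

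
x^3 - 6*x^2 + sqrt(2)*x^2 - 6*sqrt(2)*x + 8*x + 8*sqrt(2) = (x - 4)*(x - 2)*(x + sqrt(2))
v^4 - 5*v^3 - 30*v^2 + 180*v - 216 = (v - 6)*(v - 3)*(v - 2)*(v + 6)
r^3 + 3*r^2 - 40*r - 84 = (r - 6)*(r + 2)*(r + 7)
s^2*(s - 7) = s^3 - 7*s^2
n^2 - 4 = (n - 2)*(n + 2)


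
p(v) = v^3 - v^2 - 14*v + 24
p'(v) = 3*v^2 - 2*v - 14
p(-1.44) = 39.10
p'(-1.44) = -4.90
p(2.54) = -1.62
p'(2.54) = 0.27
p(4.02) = 16.52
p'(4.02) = 26.44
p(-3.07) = 28.62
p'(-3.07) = 20.41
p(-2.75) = 34.14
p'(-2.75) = 14.19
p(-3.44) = 19.62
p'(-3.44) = 28.38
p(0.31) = 19.59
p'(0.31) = -14.33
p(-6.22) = -168.25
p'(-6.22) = 114.51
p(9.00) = 546.00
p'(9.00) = 211.00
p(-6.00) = -144.00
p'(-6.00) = 106.00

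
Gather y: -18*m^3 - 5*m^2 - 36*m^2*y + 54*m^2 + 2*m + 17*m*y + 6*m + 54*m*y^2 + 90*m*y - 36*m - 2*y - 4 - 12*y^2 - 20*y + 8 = -18*m^3 + 49*m^2 - 28*m + y^2*(54*m - 12) + y*(-36*m^2 + 107*m - 22) + 4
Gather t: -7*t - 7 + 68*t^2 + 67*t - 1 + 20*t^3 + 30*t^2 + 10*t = 20*t^3 + 98*t^2 + 70*t - 8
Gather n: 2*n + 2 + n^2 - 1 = n^2 + 2*n + 1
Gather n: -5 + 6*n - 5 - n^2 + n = -n^2 + 7*n - 10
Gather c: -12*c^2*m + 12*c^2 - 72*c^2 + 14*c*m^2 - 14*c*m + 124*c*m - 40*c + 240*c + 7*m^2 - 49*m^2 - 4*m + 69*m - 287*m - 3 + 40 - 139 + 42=c^2*(-12*m - 60) + c*(14*m^2 + 110*m + 200) - 42*m^2 - 222*m - 60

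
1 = 1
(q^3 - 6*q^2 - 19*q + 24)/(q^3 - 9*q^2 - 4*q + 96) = (q - 1)/(q - 4)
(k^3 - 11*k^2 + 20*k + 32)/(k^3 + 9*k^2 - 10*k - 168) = (k^2 - 7*k - 8)/(k^2 + 13*k + 42)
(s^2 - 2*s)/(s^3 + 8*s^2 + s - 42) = s/(s^2 + 10*s + 21)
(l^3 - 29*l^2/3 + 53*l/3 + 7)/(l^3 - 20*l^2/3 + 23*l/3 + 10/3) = (l^2 - 10*l + 21)/(l^2 - 7*l + 10)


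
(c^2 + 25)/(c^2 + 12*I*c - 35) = (c - 5*I)/(c + 7*I)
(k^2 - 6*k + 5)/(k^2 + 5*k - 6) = (k - 5)/(k + 6)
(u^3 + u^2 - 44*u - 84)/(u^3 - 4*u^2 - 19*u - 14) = (u + 6)/(u + 1)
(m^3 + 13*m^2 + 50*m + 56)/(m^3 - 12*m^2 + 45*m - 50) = (m^3 + 13*m^2 + 50*m + 56)/(m^3 - 12*m^2 + 45*m - 50)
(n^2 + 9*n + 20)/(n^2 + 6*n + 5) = (n + 4)/(n + 1)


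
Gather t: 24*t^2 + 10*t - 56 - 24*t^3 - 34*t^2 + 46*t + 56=-24*t^3 - 10*t^2 + 56*t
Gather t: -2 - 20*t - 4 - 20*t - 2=-40*t - 8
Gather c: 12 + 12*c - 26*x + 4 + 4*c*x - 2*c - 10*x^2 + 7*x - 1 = c*(4*x + 10) - 10*x^2 - 19*x + 15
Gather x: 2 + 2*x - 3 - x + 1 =x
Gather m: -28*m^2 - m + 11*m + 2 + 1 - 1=-28*m^2 + 10*m + 2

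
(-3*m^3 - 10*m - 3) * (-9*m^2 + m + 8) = 27*m^5 - 3*m^4 + 66*m^3 + 17*m^2 - 83*m - 24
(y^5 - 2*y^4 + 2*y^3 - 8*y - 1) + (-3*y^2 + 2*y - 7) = y^5 - 2*y^4 + 2*y^3 - 3*y^2 - 6*y - 8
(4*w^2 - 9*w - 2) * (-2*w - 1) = -8*w^3 + 14*w^2 + 13*w + 2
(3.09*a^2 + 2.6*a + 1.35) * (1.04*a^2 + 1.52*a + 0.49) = 3.2136*a^4 + 7.4008*a^3 + 6.8701*a^2 + 3.326*a + 0.6615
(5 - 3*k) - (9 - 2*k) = -k - 4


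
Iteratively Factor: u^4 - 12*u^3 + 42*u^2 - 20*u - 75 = (u - 3)*(u^3 - 9*u^2 + 15*u + 25) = (u - 5)*(u - 3)*(u^2 - 4*u - 5) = (u - 5)*(u - 3)*(u + 1)*(u - 5)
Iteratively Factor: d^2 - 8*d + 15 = (d - 3)*(d - 5)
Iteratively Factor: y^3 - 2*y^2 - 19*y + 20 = (y - 5)*(y^2 + 3*y - 4) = (y - 5)*(y + 4)*(y - 1)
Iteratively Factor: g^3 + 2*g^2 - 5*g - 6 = (g + 1)*(g^2 + g - 6) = (g - 2)*(g + 1)*(g + 3)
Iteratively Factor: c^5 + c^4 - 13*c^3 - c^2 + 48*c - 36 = (c + 3)*(c^4 - 2*c^3 - 7*c^2 + 20*c - 12) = (c - 2)*(c + 3)*(c^3 - 7*c + 6) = (c - 2)*(c + 3)^2*(c^2 - 3*c + 2) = (c - 2)*(c - 1)*(c + 3)^2*(c - 2)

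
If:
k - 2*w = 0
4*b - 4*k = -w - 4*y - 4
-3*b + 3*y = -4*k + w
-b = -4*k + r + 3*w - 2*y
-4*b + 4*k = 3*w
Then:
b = 15/19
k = 24/19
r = 1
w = 12/19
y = -13/19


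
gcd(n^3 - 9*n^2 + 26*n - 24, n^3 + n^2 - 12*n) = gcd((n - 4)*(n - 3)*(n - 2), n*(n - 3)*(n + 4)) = n - 3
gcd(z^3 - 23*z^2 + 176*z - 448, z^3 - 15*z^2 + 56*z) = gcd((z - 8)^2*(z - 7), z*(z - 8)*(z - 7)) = z^2 - 15*z + 56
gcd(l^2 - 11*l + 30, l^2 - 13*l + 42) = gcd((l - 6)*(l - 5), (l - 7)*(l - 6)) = l - 6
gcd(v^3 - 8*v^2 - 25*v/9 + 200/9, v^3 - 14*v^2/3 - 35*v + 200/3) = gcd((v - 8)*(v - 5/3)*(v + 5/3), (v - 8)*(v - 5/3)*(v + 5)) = v^2 - 29*v/3 + 40/3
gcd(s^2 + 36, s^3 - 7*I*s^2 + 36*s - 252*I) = s^2 + 36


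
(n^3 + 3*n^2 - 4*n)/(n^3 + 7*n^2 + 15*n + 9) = n*(n^2 + 3*n - 4)/(n^3 + 7*n^2 + 15*n + 9)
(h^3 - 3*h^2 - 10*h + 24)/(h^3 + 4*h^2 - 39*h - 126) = (h^2 - 6*h + 8)/(h^2 + h - 42)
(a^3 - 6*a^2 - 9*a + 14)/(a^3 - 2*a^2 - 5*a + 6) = (a - 7)/(a - 3)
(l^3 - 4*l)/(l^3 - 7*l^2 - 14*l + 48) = l*(l + 2)/(l^2 - 5*l - 24)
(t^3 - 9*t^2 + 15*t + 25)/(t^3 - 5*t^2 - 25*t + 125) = (t + 1)/(t + 5)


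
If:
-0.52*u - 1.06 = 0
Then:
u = -2.04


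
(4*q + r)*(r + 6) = 4*q*r + 24*q + r^2 + 6*r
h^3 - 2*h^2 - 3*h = h*(h - 3)*(h + 1)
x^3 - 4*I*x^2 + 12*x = x*(x - 6*I)*(x + 2*I)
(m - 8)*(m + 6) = m^2 - 2*m - 48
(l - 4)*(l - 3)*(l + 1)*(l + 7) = l^4 + l^3 - 37*l^2 + 47*l + 84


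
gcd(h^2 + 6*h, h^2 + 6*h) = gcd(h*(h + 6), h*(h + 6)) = h^2 + 6*h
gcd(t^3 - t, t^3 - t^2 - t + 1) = t^2 - 1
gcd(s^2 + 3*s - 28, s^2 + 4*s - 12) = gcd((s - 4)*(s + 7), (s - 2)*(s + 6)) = 1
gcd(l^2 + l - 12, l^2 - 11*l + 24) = l - 3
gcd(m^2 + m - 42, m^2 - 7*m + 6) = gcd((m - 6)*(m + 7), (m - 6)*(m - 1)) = m - 6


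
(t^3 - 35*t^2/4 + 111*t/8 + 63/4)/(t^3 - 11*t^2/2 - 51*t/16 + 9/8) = 2*(2*t - 7)/(4*t - 1)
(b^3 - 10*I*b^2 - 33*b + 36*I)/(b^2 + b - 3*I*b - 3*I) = (b^2 - 7*I*b - 12)/(b + 1)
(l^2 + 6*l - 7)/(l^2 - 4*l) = (l^2 + 6*l - 7)/(l*(l - 4))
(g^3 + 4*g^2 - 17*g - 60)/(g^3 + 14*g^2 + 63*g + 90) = (g - 4)/(g + 6)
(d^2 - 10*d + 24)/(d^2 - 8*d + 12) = (d - 4)/(d - 2)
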